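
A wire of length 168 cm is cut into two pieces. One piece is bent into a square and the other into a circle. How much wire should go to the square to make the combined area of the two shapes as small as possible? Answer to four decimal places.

Let x be the length used for the square. Square side x/4; circle radius (168−x)/(2π).
A(x) = (x/4)² + π·((168−x)/(2π))² = x²/16 + (168−x)²/(4π) for 0 ≤ x ≤ 168. A'(x) = x/8 − (168−x)/(2π) = 0 gives x = 4·168/(π+4) ≈ 94.0967.
A'' = 1/8 + 1/(2π) > 0, so this gives the minimum combined area; x ≈ 94.0967 cm to the square.

94.0967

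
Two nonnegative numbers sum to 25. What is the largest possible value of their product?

With x + y = 25, the product is P(x) = x(25 − x).
P'(x) = 25 − 2x = 0 gives x = 25/2; P'' = −2 < 0, so this is the maximum.
P = 25/2·25/2 = 625/4.

625/4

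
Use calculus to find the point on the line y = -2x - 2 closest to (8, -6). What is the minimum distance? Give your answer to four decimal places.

Minimize D(x)^2 = (x - 8)^2 + (-2x + 4)^2.
d/dx[D^2] = 2(x - 8) + 2·(-2)·(-2x + 4) = 0 ⇒ x = 16/5.
Then y = -42/5 and the distance is √(144/5) ≈ 5.3666.

5.3666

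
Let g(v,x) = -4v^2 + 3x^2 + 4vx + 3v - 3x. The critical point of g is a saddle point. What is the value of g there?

27/64

∂g/∂v = -8v + 4x + 3 = 0 and ∂g/∂x = 4v + 6x - 3 = 0, so (v, x) = (15/32, 3/16).
The Hessian has g_{vv} = -8, g_{xx} = 6, g_{vx} = 4, giving D = -64 < 0, so the point is a saddle point.
g(15/32, 3/16) = 27/64.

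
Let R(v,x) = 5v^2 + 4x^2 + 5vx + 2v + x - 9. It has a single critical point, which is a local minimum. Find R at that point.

-46/5

∂R/∂v = 10v + 5x + 2 = 0 and ∂R/∂x = 5v + 8x + 1 = 0, so (v, x) = (-1/5, 0).
The Hessian has R_{vv} = 10, R_{xx} = 8, R_{vx} = 5, giving D = 55 > 0 with R_{vv} > 0, so the point is a local minimum.
R(-1/5, 0) = -46/5.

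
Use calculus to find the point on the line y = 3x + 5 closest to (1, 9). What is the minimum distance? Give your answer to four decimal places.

Minimize D(x)^2 = (x - 1)^2 + (3x - 4)^2.
d/dx[D^2] = 2(x - 1) + 2·3·(3x - 4) = 0 ⇒ x = 13/10.
Then y = 89/10 and the distance is √(1/10) ≈ 0.3162.

0.3162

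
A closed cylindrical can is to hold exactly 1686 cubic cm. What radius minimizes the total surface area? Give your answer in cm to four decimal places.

6.4500

With radius r and height h, πr²h = 1686 so h = 1686/(πr²), and S(r) = 2πr² + 2πrh = 2πr² + 2·1686/r.
S'(r) = 4πr − 2·1686/r² = 0 ⇒ r³ = 1686/(2π), so r ≈ 6.4500 and h = 2r ≈ 12.9000.
S''(r) = 4π + 4·1686/r³ > 0, so this is the minimum; S ≈ 784.1869.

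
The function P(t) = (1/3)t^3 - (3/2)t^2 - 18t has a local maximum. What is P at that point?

P'(t) = t^2 - 3t - 18. Setting P'(t) = 0 gives t ∈ {-3, 6}.
Second-derivative test with P''(t) = 2t - 3: P''(-3) = -9 < 0 ⇒ local maximum; P''(6) = 9 > 0 ⇒ local minimum.
The local maximum is P(-3) = 63/2.

63/2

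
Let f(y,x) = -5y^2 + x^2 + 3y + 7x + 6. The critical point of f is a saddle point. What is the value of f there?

-29/5

∂f/∂y = -10y + 3 = 0 and ∂f/∂x = 2x + 7 = 0, so (y, x) = (3/10, -7/2).
The Hessian has f_{yy} = -10, f_{xx} = 2, f_{yx} = 0, giving D = -20 < 0, so the point is a saddle point.
f(3/10, -7/2) = -29/5.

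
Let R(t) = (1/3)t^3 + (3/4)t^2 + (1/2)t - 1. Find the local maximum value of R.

-13/12

Critical points: R'(t) = t^2 + (3/2)t + 1/2 vanishes at t = -1, -1/2.
Since R''(t) = 2t + 3/2, we get R''(-1) = -1/2 < 0 ⇒ local maximum; R''(-1/2) = 1/2 > 0 ⇒ local minimum.
So the local maximum value is R(-1) = -13/12.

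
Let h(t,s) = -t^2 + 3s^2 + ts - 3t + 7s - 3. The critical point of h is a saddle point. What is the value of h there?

∂h/∂t = -2t + s - 3 = 0 and ∂h/∂s = t + 6s + 7 = 0, so (t, s) = (-25/13, -11/13).
The Hessian has h_{tt} = -2, h_{ss} = 6, h_{ts} = 1, giving D = -13 < 0, so the point is a saddle point.
h(-25/13, -11/13) = -40/13.

-40/13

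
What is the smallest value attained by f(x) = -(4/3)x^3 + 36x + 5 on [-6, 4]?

The derivative is -4x^2 + 36, which vanishes at x = -3 and x = 3.
Candidates: f(-6) = 77,  f(-3) = -67,  f(3) = 77,  f(4) = 191/3.
So the minimum is f(-3) = -67.

-67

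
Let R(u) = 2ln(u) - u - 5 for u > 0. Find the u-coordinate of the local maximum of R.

2

R'(u) = 2/u − 1 = 0 gives u = 2.
R''(u) = -2/u², which is negative for u > 0, so this is a local maximum.
R(2) = 2·ln(2) - 2 - 5 ≈ -5.6137.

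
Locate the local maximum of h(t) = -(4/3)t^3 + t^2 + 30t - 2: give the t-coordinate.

3

Critical points: h'(t) = -4t^2 + 2t + 30 vanishes at t = -5/2, 3.
Second-derivative test with h''(t) = -8t + 2: h''(-5/2) = 22 > 0 ⇒ local minimum; h''(3) = -22 < 0 ⇒ local maximum.
So the local maximum value is h(3) = 61.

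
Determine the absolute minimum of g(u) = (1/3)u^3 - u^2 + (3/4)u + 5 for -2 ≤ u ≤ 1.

The derivative is u^2 - 2u + 3/4, whose only zero in [-2, 1] is u = 1/2.
Evaluating at the critical points and endpoints: g(-2) = -19/6; g(1/2) = 31/6; g(1) = 61/12.
So the minimum is g(-2) = -19/6.

-19/6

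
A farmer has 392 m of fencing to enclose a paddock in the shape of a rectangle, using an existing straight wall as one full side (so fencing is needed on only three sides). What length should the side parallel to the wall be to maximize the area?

Let the sides perpendicular to the wall have length x and the parallel side y, so 2x + y = 392 and the area is A = xy = x(392 − 2x).
A'(x) = 392 − 4x = 0 gives x = 98, and A''(x) = −4 < 0 confirms a maximum.
Then y = 392 − 2·98 = 196 and A = 19208.

196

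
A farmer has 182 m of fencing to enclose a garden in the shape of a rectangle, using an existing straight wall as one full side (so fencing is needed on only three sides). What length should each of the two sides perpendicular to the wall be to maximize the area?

Let the sides perpendicular to the wall have length x and the parallel side y, so 2x + y = 182 and the area is A = xy = x(182 − 2x).
A'(x) = 182 − 4x = 0 gives x = 91/2, and A''(x) = −4 < 0 confirms a maximum.
Then y = 182 − 2·91/2 = 91 and A = 8281/2.

91/2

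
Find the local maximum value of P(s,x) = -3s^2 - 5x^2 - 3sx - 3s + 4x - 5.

-42/17

∂P/∂s = -6s - 3x - 3 = 0 and ∂P/∂x = -3s - 10x + 4 = 0, so (s, x) = (-14/17, 11/17).
The Hessian has P_{ss} = -6, P_{xx} = -10, P_{sx} = -3, giving D = 51 > 0 with P_{ss} < 0, so the point is a local maximum.
P(-14/17, 11/17) = -42/17.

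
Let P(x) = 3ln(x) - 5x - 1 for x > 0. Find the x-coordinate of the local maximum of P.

3/5

P'(x) = 3/x − 5 = 0 gives x = 3/5.
P''(x) = -3/x², which is negative for x > 0, so this is a local maximum.
P(3/5) = 3·ln(3/5) - 3 - 1 ≈ -5.5325.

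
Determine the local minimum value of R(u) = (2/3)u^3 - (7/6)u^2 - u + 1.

-7/8

Critical points: R'(u) = 2u^2 - (7/3)u - 1 vanishes at u = -1/3, 3/2.
R''(u) = 4u - 7/3. R''(-1/3) = -11/3 < 0 ⇒ local maximum; R''(3/2) = 11/3 > 0 ⇒ local minimum.
Thus R has its local minimum at u = 3/2, with value -7/8.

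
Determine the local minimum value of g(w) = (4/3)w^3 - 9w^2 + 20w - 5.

Critical points: g'(w) = 4w^2 - 18w + 20 vanishes at w = 2, 5/2.
Since g''(w) = 8w - 18, we get g''(2) = -2 < 0 ⇒ local maximum; g''(5/2) = 2 > 0 ⇒ local minimum.
So the local minimum value is g(5/2) = 115/12.

115/12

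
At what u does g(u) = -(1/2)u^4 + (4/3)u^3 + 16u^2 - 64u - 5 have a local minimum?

Critical points: g'(u) = -2u^3 + 4u^2 + 32u - 64 vanishes at u = -4, 2, 4.
Second-derivative test with g''(u) = -6u^2 + 8u + 32: g''(-4) = -96 < 0 ⇒ local maximum; g''(2) = 24 > 0 ⇒ local minimum; g''(4) = -32 < 0 ⇒ local maximum.
So the local minimum value is g(2) = -199/3.

2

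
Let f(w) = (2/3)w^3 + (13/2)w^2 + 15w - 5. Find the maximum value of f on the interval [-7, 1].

103/6

The derivative is 2w^2 + 13w + 15, which vanishes at w = -5 and w = -3/2.
Evaluating at the critical points and endpoints: f(-7) = -121/6; f(-5) = -5/6; f(-3/2) = -121/8; f(1) = 103/6.
So the maximum is f(1) = 103/6.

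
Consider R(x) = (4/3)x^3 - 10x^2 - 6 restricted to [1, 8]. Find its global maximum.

Differentiating, R'(x) = 4x^2 - 20x; whose only zero in [1, 8] is x = 5.
Evaluating at the critical points and endpoints: R(1) = -44/3; R(5) = -268/3; R(8) = 110/3.
Hence the absolute maximum is 110/3 at x = 8.

110/3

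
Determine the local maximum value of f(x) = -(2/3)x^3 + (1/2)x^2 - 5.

-119/24

Critical points: f'(x) = -2x^2 + x vanishes at x = 0, 1/2.
Second-derivative test with f''(x) = -4x + 1: f''(0) = 1 > 0 ⇒ local minimum; f''(1/2) = -1 < 0 ⇒ local maximum.
Thus f has its local maximum at x = 1/2, with value -119/24.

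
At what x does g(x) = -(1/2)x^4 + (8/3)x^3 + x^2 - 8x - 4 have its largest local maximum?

g'(x) = -2x^3 + 8x^2 + 2x - 8. Setting g'(x) = 0 gives x ∈ {-1, 1, 4}.
Since g''(x) = -6x^2 + 16x + 2, we get g''(-1) = -20 < 0 ⇒ local maximum; g''(1) = 12 > 0 ⇒ local minimum; g''(4) = -30 < 0 ⇒ local maximum.
So the largest local maximum value is g(4) = 68/3.

4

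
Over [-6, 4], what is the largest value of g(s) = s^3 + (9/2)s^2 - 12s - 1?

87

The derivative is 3s^2 + 9s - 12, which vanishes at s = -4 and s = 1.
Compare values at every candidate in [-6, 4]: g(-6) = 17, g(-4) = 55, g(1) = -15/2, g(4) = 87.
The maximum over the interval is 87, attained at s = 4.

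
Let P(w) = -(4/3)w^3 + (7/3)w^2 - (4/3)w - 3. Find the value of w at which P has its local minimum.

1/2

P'(w) = -4w^2 + (14/3)w - 4/3 = 0 at w = 1/2, 2/3.
Since P''(w) = -8w + 14/3, we get P''(1/2) = 2/3 > 0 ⇒ local minimum; P''(2/3) = -2/3 < 0 ⇒ local maximum.
Thus P has its local minimum at w = 1/2, with value -13/4.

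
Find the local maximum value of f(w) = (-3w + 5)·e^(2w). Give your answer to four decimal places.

By the product rule, f'(w) = (-6w + 7)·e^(2w). Since e^(2w) > 0, the only critical point is w = 7/6.
f''(7/6) has the same sign as -6 < 0, so this is a local maximum.
f(7/6) = (3/2)·e^(7/3) ≈ 15.4684.

15.4684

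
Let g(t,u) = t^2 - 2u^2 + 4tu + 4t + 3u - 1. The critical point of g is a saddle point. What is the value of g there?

∂g/∂t = 2t + 4u + 4 = 0 and ∂g/∂u = 4t - 4u + 3 = 0, so (t, u) = (-7/6, -5/12).
The Hessian has g_{tt} = 2, g_{uu} = -4, g_{tu} = 4, giving D = -24 < 0, so the point is a saddle point.
g(-7/6, -5/12) = -95/24.

-95/24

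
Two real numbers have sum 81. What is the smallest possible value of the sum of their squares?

6561/2

With a + b = 81, a^2 + b^2 = a^2 + (81 − a)^2.
The derivative 2a − 2(81 − a) = 4a − 162 vanishes at a = 81/2; second derivative 4 > 0, a minimum.
The minimum is 2·(81/2)^2 = 6561/2.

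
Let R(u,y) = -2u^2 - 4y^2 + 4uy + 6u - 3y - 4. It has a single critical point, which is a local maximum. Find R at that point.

∂R/∂u = -4u + 4y + 6 = 0 and ∂R/∂y = 4u - 8y - 3 = 0, so (u, y) = (9/4, 3/4).
The Hessian has R_{uu} = -4, R_{yy} = -8, R_{uy} = 4, giving D = 16 > 0 with R_{uu} < 0, so the point is a local maximum.
R(9/4, 3/4) = 13/8.

13/8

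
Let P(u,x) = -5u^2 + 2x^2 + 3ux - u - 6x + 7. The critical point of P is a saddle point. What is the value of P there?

3

∂P/∂u = -10u + 3x - 1 = 0 and ∂P/∂x = 3u + 4x - 6 = 0, so (u, x) = (2/7, 9/7).
The Hessian has P_{uu} = -10, P_{xx} = 4, P_{ux} = 3, giving D = -49 < 0, so the point is a saddle point.
P(2/7, 9/7) = 3.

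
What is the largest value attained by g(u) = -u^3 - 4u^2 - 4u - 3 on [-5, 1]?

Differentiating, g'(u) = -3u^2 - 8u - 4; which vanishes at u = -2 and u = -2/3.
Candidates: g(-5) = 42,  g(-2) = -3,  g(-2/3) = -49/27,  g(1) = -12.
Hence the absolute maximum is 42 at u = -5.

42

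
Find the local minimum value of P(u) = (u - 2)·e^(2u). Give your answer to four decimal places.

Differentiating with the product rule gives P'(u) = (2u - 3)·e^(2u). Since e^(2u) > 0, the only critical point is u = 3/2.
P''(3/2) has the same sign as 2 > 0, so this is a local minimum.
P(3/2) = (-1/2)·e^(3) ≈ -10.0428.

-10.0428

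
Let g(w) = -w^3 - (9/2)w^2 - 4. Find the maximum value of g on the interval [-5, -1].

17/2

g'(w) = -3w^2 - 9w, whose only zero in [-5, -1] is w = -3.
Candidates: g(-5) = 17/2; g(-3) = -35/2; g(-1) = -15/2.
The maximum over the interval is 17/2, attained at w = -5.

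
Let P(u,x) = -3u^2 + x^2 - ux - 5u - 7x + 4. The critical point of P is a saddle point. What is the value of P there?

∂P/∂u = -6u - x - 5 = 0 and ∂P/∂x = -u + 2x - 7 = 0, so (u, x) = (-17/13, 37/13).
The Hessian has P_{uu} = -6, P_{xx} = 2, P_{ux} = -1, giving D = -13 < 0, so the point is a saddle point.
P(-17/13, 37/13) = -35/13.

-35/13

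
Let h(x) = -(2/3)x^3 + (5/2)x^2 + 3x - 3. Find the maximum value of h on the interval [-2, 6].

21/2

Differentiating, h'(x) = -2x^2 + 5x + 3; which vanishes at x = -1/2 and x = 3.
Evaluating at the critical points and endpoints: h(-2) = 19/3,  h(-1/2) = -91/24,  h(3) = 21/2,  h(6) = -39.
So the maximum is h(3) = 21/2.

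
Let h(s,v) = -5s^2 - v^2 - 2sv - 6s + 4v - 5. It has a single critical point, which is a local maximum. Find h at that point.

∂h/∂s = -10s - 2v - 6 = 0 and ∂h/∂v = -2s - 2v + 4 = 0, so (s, v) = (-5/4, 13/4).
The Hessian has h_{ss} = -10, h_{vv} = -2, h_{sv} = -2, giving D = 16 > 0 with h_{ss} < 0, so the point is a local maximum.
h(-5/4, 13/4) = 21/4.

21/4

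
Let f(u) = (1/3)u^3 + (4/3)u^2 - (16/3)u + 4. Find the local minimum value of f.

4/81

f'(u) = u^2 + (8/3)u - 16/3 = 0 at u = -4, 4/3.
Second-derivative test with f''(u) = 2u + 8/3: f''(-4) = -16/3 < 0 ⇒ local maximum; f''(4/3) = 16/3 > 0 ⇒ local minimum.
So the local minimum value is f(4/3) = 4/81.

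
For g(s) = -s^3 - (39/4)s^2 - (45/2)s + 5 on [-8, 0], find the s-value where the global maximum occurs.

-8

g'(s) = -3s^2 - (39/2)s - 45/2, which vanishes at s = -5 and s = -3/2.
Evaluating at the critical points and endpoints: g(-8) = 73,  g(-5) = -5/4,  g(-3/2) = 323/16,  g(0) = 5.
The maximum over the interval is 73, attained at s = -8.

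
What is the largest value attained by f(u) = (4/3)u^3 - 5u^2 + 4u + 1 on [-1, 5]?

188/3

Differentiating, f'(u) = 4u^2 - 10u + 4; which vanishes at u = 1/2 and u = 2.
Compare values at every candidate in [-1, 5]: f(-1) = -28/3; f(1/2) = 23/12; f(2) = -1/3; f(5) = 188/3.
So the maximum is f(5) = 188/3.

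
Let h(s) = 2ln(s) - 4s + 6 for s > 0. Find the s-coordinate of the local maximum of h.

1/2

h'(s) = 2/s − 4 = 0 gives s = 1/2.
h''(s) = -2/s², which is negative for s > 0, so this is a local maximum.
h(1/2) = 2·ln(1/2) - 2 + 6 ≈ 2.6137.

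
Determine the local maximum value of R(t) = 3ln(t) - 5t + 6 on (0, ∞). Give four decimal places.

1.4675

R'(t) = 3/t − 5 = 0 gives t = 3/5.
R''(t) = -3/t², which is negative for t > 0, so this is a local maximum.
R(3/5) = 3·ln(3/5) - 3 + 6 ≈ 1.4675.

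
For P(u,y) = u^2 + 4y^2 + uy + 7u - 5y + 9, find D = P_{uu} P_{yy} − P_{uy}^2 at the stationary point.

∂P/∂u = 2u + y + 7 = 0 and ∂P/∂y = u + 8y - 5 = 0, so (u, y) = (-61/15, 17/15).
The Hessian has P_{uu} = 2, P_{yy} = 8, P_{uy} = 1, giving D = 15 > 0 with P_{uu} > 0, so the point is a local minimum.
D = (2)·(8) − (1)^2 = 15.

15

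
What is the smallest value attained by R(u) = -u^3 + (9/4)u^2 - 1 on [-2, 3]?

Differentiating, R'(u) = -3u^2 + (9/2)u; which vanishes at u = 0 and u = 3/2.
Candidates: R(-2) = 16,  R(0) = -1,  R(3/2) = 11/16,  R(3) = -31/4.
Hence the absolute minimum is -31/4 at u = 3.

-31/4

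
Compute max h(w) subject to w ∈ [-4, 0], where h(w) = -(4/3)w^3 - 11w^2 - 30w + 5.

Differentiating, h'(w) = -4w^2 - 22w - 30; which vanishes at w = -3 and w = -5/2.
Candidates: h(-4) = 103/3; h(-3) = 32; h(-5/2) = 385/12; h(0) = 5.
Hence the absolute maximum is 103/3 at w = -4.

103/3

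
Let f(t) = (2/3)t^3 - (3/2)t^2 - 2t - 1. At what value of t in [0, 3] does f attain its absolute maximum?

f'(t) = 2t^2 - 3t - 2, whose only zero in [0, 3] is t = 2.
Evaluating at the critical points and endpoints: f(0) = -1; f(2) = -17/3; f(3) = -5/2.
The maximum over the interval is -1, attained at t = 0.

0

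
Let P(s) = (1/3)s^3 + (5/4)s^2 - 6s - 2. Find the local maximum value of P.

P'(s) = s^2 + (5/2)s - 6 = 0 at s = -4, 3/2.
Since P''(s) = 2s + 5/2, we get P''(-4) = -11/2 < 0 ⇒ local maximum; P''(3/2) = 11/2 > 0 ⇒ local minimum.
The local maximum is P(-4) = 62/3.

62/3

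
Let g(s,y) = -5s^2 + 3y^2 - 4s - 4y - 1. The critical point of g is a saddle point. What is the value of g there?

-23/15

∂g/∂s = -10s - 4 = 0 and ∂g/∂y = 6y - 4 = 0, so (s, y) = (-2/5, 2/3).
The Hessian has g_{ss} = -10, g_{yy} = 6, g_{sy} = 0, giving D = -60 < 0, so the point is a saddle point.
g(-2/5, 2/3) = -23/15.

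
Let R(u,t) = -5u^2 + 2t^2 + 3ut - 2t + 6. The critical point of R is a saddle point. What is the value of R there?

∂R/∂u = -10u + 3t = 0 and ∂R/∂t = 3u + 4t - 2 = 0, so (u, t) = (6/49, 20/49).
The Hessian has R_{uu} = -10, R_{tt} = 4, R_{ut} = 3, giving D = -49 < 0, so the point is a saddle point.
R(6/49, 20/49) = 274/49.

274/49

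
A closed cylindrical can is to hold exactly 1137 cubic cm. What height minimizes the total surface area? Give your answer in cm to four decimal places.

With radius r and height h, πr²h = 1137 so h = 1137/(πr²), and S(r) = 2πr² + 2πrh = 2πr² + 2·1137/r.
S'(r) = 4πr − 2·1137/r² = 0 ⇒ r³ = 1137/(2π), so r ≈ 5.6562 and h = 2r ≈ 11.3125.
S''(r) = 4π + 4·1137/r³ > 0, so this is the minimum; S ≈ 603.0521.

11.3125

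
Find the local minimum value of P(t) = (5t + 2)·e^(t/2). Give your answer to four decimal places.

By the product rule, P'(t) = ((5/2)t + 6)·e^(t/2). Since e^(t/2) > 0, the only critical point is t = -12/5.
P''(-12/5) has the same sign as 5/2 > 0, so this is a local minimum.
P(-12/5) = (-10)·e^(-6/5) ≈ -3.0119.

-3.0119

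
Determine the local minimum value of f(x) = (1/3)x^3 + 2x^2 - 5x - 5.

-23/3

f'(x) = x^2 + 4x - 5. Setting f'(x) = 0 gives x ∈ {-5, 1}.
Second-derivative test with f''(x) = 2x + 4: f''(-5) = -6 < 0 ⇒ local maximum; f''(1) = 6 > 0 ⇒ local minimum.
So the local minimum value is f(1) = -23/3.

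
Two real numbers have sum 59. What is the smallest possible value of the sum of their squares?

3481/2

With a + b = 59, a^2 + b^2 = a^2 + (59 − a)^2.
The derivative 2a − 2(59 − a) = 4a − 118 vanishes at a = 59/2; second derivative 4 > 0, a minimum.
The minimum is 2·(59/2)^2 = 3481/2.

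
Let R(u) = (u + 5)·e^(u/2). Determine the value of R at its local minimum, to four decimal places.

-0.0604

R'(u) = 1·e^(u/2) + (u + 5)·(1/2)·e^(u/2) = ((1/2)u + 7/2)·e^(u/2). Since e^(u/2) > 0, the only critical point is u = -7.
R''(-7) has the same sign as 1/2 > 0, so this is a local minimum.
R(-7) = (-2)·e^(-7/2) ≈ -0.0604.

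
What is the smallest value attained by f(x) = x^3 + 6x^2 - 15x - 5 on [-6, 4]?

-13

The derivative is 3x^2 + 12x - 15, which vanishes at x = -5 and x = 1.
Evaluating at the critical points and endpoints: f(-6) = 85,  f(-5) = 95,  f(1) = -13,  f(4) = 95.
Hence the absolute minimum is -13 at x = 1.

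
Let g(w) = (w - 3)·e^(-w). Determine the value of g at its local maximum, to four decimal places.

Differentiating with the product rule gives g'(w) = (-w + 4)·e^(-w). Since e^(-w) > 0, the only critical point is w = 4.
g''(4) has the same sign as -1 < 0, so this is a local maximum.
g(4) = (1)·e^(-4) ≈ 0.0183.

0.0183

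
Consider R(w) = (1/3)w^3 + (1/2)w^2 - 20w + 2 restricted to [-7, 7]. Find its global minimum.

-146/3

Differentiating, R'(w) = w^2 + w - 20; which vanishes at w = -5 and w = 4.
Evaluating at the critical points and endpoints: R(-7) = 313/6, R(-5) = 437/6, R(4) = -146/3, R(7) = 5/6.
So the minimum is R(4) = -146/3.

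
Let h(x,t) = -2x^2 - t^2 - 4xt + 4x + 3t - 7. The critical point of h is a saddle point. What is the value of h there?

∂h/∂x = -4x - 4t + 4 = 0 and ∂h/∂t = -4x - 2t + 3 = 0, so (x, t) = (1/2, 1/2).
The Hessian has h_{xx} = -4, h_{tt} = -2, h_{xt} = -4, giving D = -8 < 0, so the point is a saddle point.
h(1/2, 1/2) = -21/4.

-21/4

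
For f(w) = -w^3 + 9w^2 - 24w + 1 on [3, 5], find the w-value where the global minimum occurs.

5

f'(w) = -3w^2 + 18w - 24, whose only zero in [3, 5] is w = 4.
Compare values at every candidate in [3, 5]: f(3) = -17, f(4) = -15, f(5) = -19.
So the minimum is f(5) = -19.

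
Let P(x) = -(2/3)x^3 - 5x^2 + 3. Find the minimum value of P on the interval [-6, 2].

-116/3

P'(x) = -2x^2 - 10x, which vanishes at x = -5 and x = 0.
Candidates: P(-6) = -33, P(-5) = -116/3, P(0) = 3, P(2) = -67/3.
The minimum over the interval is -116/3, attained at x = -5.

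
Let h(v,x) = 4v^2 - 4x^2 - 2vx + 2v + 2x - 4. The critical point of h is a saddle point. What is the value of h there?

-66/17

∂h/∂v = 8v - 2x + 2 = 0 and ∂h/∂x = -2v - 8x + 2 = 0, so (v, x) = (-3/17, 5/17).
The Hessian has h_{vv} = 8, h_{xx} = -8, h_{vx} = -2, giving D = -68 < 0, so the point is a saddle point.
h(-3/17, 5/17) = -66/17.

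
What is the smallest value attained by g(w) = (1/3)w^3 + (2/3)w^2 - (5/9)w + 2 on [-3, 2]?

g'(w) = w^2 + (4/3)w - 5/9, which vanishes at w = -5/3 and w = 1/3.
Evaluating at the critical points and endpoints: g(-3) = 2/3, g(-5/3) = 262/81, g(1/3) = 154/81, g(2) = 56/9.
So the minimum is g(-3) = 2/3.

2/3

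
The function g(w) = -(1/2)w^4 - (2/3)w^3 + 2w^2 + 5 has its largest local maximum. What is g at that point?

Critical points: g'(w) = -2w^3 - 2w^2 + 4w vanishes at w = -2, 0, 1.
Since g''(w) = -6w^2 - 4w + 4, we get g''(-2) = -12 < 0 ⇒ local maximum; g''(0) = 4 > 0 ⇒ local minimum; g''(1) = -6 < 0 ⇒ local maximum.
So the largest local maximum value is g(-2) = 31/3.

31/3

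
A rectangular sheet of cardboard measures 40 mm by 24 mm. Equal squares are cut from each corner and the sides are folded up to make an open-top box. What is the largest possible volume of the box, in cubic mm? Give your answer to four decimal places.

2101.4581

With cut size x, the volume is V(x) = x(40 − 2x)(24 − 2x) for 0 < x < 12.
V'(x) = 12x^2 − 256x + 960. Setting V'(x) = 0 gives x ≈ 4.8548 (the root in (0, 12)).
V''(x) = 24x − 256 is negative there, so this is the maximum; V ≈ 2101.4581.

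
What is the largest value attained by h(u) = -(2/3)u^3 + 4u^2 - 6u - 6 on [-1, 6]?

The derivative is -2u^2 + 8u - 6, which vanishes at u = 1 and u = 3.
Candidates: h(-1) = 14/3; h(1) = -26/3; h(3) = -6; h(6) = -42.
Hence the absolute maximum is 14/3 at u = -1.

14/3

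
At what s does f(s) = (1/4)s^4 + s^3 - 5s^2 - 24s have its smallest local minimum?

f'(s) = s^3 + 3s^2 - 10s - 24 = 0 at s = -4, -2, 3.
Second-derivative test with f''(s) = 3s^2 + 6s - 10: f''(-4) = 14 > 0 ⇒ local minimum; f''(-2) = -10 < 0 ⇒ local maximum; f''(3) = 35 > 0 ⇒ local minimum.
The smallest local minimum is f(3) = -279/4.

3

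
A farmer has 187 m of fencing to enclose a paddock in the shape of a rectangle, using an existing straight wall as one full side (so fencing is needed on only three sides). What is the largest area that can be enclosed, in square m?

Let the sides perpendicular to the wall have length x and the parallel side y, so 2x + y = 187 and the area is A = xy = x(187 − 2x).
A'(x) = 187 − 4x = 0 gives x = 187/4, and A''(x) = −4 < 0 confirms a maximum.
Then y = 187 − 2·187/4 = 187/2 and A = 34969/8.

34969/8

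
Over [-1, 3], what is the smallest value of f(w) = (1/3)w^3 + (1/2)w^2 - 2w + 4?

Differentiating, f'(w) = w^2 + w - 2; whose only zero in [-1, 3] is w = 1.
Compare values at every candidate in [-1, 3]: f(-1) = 37/6, f(1) = 17/6, f(3) = 23/2.
So the minimum is f(1) = 17/6.

17/6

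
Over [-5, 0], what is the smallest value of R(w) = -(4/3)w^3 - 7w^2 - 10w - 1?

R'(w) = -4w^2 - 14w - 10, which vanishes at w = -5/2 and w = -1.
Compare values at every candidate in [-5, 0]: R(-5) = 122/3; R(-5/2) = 13/12; R(-1) = 10/3; R(0) = -1.
Hence the absolute minimum is -1 at w = 0.

-1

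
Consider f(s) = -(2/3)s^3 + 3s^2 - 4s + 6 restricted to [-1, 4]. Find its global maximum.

41/3

f'(s) = -2s^2 + 6s - 4, which vanishes at s = 1 and s = 2.
Evaluating at the critical points and endpoints: f(-1) = 41/3, f(1) = 13/3, f(2) = 14/3, f(4) = -14/3.
The maximum over the interval is 41/3, attained at s = -1.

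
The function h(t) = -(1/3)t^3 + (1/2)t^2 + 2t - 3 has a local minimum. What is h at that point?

-25/6

Critical points: h'(t) = -t^2 + t + 2 vanishes at t = -1, 2.
Second-derivative test with h''(t) = -2t + 1: h''(-1) = 3 > 0 ⇒ local minimum; h''(2) = -3 < 0 ⇒ local maximum.
So the local minimum value is h(-1) = -25/6.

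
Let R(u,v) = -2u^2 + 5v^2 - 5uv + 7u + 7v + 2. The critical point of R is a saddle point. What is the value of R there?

∂R/∂u = -4u - 5v + 7 = 0 and ∂R/∂v = -5u + 10v + 7 = 0, so (u, v) = (21/13, 7/65).
The Hessian has R_{uu} = -4, R_{vv} = 10, R_{uv} = -5, giving D = -65 < 0, so the point is a saddle point.
R(21/13, 7/65) = 522/65.

522/65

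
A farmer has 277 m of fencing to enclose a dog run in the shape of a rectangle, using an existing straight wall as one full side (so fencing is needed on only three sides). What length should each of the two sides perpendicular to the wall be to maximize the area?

277/4

Let the sides perpendicular to the wall have length x and the parallel side y, so 2x + y = 277 and the area is A = xy = x(277 − 2x).
A'(x) = 277 − 4x = 0 gives x = 277/4, and A''(x) = −4 < 0 confirms a maximum.
Then y = 277 − 2·277/4 = 277/2 and A = 76729/8.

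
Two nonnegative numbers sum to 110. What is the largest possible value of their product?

With x + y = 110, the product is P(x) = x(110 − x).
P'(x) = 110 − 2x = 0 gives x = 55; P'' = −2 < 0, so this is the maximum.
P = 55·55 = 3025.

3025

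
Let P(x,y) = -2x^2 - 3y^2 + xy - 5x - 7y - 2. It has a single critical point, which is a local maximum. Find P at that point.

162/23

∂P/∂x = -4x + y - 5 = 0 and ∂P/∂y = x - 6y - 7 = 0, so (x, y) = (-37/23, -33/23).
The Hessian has P_{xx} = -4, P_{yy} = -6, P_{xy} = 1, giving D = 23 > 0 with P_{xx} < 0, so the point is a local maximum.
P(-37/23, -33/23) = 162/23.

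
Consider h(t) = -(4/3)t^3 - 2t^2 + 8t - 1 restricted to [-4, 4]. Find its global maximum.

61/3

The derivative is -4t^2 - 4t + 8, which vanishes at t = -2 and t = 1.
Evaluating at the critical points and endpoints: h(-4) = 61/3; h(-2) = -43/3; h(1) = 11/3; h(4) = -259/3.
The maximum over the interval is 61/3, attained at t = -4.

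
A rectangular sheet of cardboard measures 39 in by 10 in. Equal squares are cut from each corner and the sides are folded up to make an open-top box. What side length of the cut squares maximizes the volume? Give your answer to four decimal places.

2.3191

With cut size x, the volume is V(x) = x(39 − 2x)(10 − 2x) for 0 < x < 5.
V'(x) = 12x^2 − 196x + 390. Setting V'(x) = 0 gives x ≈ 2.3191 (the root in (0, 5)).
V''(x) = 24x − 196 is negative there, so this is the maximum; V ≈ 427.2735.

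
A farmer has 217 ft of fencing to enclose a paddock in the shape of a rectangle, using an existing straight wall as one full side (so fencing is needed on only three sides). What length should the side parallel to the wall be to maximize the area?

217/2

Let the sides perpendicular to the wall have length x and the parallel side y, so 2x + y = 217 and the area is A = xy = x(217 − 2x).
A'(x) = 217 − 4x = 0 gives x = 217/4, and A''(x) = −4 < 0 confirms a maximum.
Then y = 217 − 2·217/4 = 217/2 and A = 47089/8.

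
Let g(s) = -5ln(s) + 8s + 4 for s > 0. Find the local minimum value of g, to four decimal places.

g'(s) = -5/s + 8 = 0 gives s = 5/8.
g''(s) = 5/s², which is positive for s > 0, so this is a local minimum.
g(5/8) = -5·ln(5/8) + 5 + 4 ≈ 11.3500.

11.3500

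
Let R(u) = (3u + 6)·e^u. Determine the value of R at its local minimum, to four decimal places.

-0.1494

R'(u) = 3·e^u + (3u + 6)·1·e^u = (3u + 9)·e^u. Since e^u > 0, the only critical point is u = -3.
R''(-3) has the same sign as 3 > 0, so this is a local minimum.
R(-3) = (-3)·e^(-3) ≈ -0.1494.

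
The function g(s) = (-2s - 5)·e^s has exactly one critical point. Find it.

-7/2

Differentiating with the product rule gives g'(s) = (-2s - 7)·e^s. Since e^s > 0, the only critical point is s = -7/2.
g''(-7/2) has the same sign as -2 < 0, so this is a local maximum.
g(-7/2) = (2)·e^(-7/2) ≈ 0.0604.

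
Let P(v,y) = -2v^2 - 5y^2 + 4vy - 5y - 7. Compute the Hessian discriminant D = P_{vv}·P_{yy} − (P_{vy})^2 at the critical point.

∂P/∂v = -4v + 4y = 0 and ∂P/∂y = 4v - 10y - 5 = 0, so (v, y) = (-5/6, -5/6).
The Hessian has P_{vv} = -4, P_{yy} = -10, P_{vy} = 4, giving D = 24 > 0 with P_{vv} < 0, so the point is a local maximum.
D = (-4)·(-10) − (4)^2 = 24.

24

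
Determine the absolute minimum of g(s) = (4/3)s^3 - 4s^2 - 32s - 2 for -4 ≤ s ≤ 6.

g'(s) = 4s^2 - 8s - 32, which vanishes at s = -2 and s = 4.
Candidates: g(-4) = -70/3, g(-2) = 106/3, g(4) = -326/3, g(6) = -50.
So the minimum is g(4) = -326/3.

-326/3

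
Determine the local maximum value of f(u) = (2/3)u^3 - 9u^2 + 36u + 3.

48

Critical points: f'(u) = 2u^2 - 18u + 36 vanishes at u = 3, 6.
Second-derivative test with f''(u) = 4u - 18: f''(3) = -6 < 0 ⇒ local maximum; f''(6) = 6 > 0 ⇒ local minimum.
So the local maximum value is f(3) = 48.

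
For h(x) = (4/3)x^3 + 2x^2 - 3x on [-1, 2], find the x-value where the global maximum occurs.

2

Differentiating, h'(x) = 4x^2 + 4x - 3; whose only zero in [-1, 2] is x = 1/2.
Candidates: h(-1) = 11/3, h(1/2) = -5/6, h(2) = 38/3.
So the maximum is h(2) = 38/3.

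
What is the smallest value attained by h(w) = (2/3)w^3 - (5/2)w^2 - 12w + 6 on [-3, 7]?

-118/3

h'(w) = 2w^2 - 5w - 12, which vanishes at w = -3/2 and w = 4.
Evaluating at the critical points and endpoints: h(-3) = 3/2; h(-3/2) = 129/8; h(4) = -118/3; h(7) = 169/6.
Hence the absolute minimum is -118/3 at w = 4.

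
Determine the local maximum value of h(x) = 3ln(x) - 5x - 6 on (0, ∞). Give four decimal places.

h'(x) = 3/x − 5 = 0 gives x = 3/5.
h''(x) = -3/x², which is negative for x > 0, so this is a local maximum.
h(3/5) = 3·ln(3/5) - 3 - 6 ≈ -10.5325.

-10.5325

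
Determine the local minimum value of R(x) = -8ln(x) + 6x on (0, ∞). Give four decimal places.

R'(x) = -8/x + 6 = 0 gives x = 4/3.
R''(x) = 8/x², which is positive for x > 0, so this is a local minimum.
R(4/3) = -8·ln(4/3) + 8 ≈ 5.6985.

5.6985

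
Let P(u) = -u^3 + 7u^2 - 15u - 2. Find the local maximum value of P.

Critical points: P'(u) = -3u^2 + 14u - 15 vanishes at u = 5/3, 3.
Second-derivative test with P''(u) = -6u + 14: P''(5/3) = 4 > 0 ⇒ local minimum; P''(3) = -4 < 0 ⇒ local maximum.
So the local maximum value is P(3) = -11.

-11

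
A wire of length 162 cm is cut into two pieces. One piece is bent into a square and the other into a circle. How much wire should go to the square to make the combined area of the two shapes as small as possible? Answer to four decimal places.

90.7361

Let x be the length used for the square. Square side x/4; circle radius (162−x)/(2π).
A(x) = (x/4)² + π·((162−x)/(2π))² = x²/16 + (162−x)²/(4π) for 0 ≤ x ≤ 162. A'(x) = x/8 − (162−x)/(2π) = 0 gives x = 4·162/(π+4) ≈ 90.7361.
A'' = 1/8 + 1/(2π) > 0, so this gives the minimum combined area; x ≈ 90.7361 cm to the square.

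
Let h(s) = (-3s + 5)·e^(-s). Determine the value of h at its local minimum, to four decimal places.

-0.2085

Differentiating with the product rule gives h'(s) = (3s - 8)·e^(-s). Since e^(-s) > 0, the only critical point is s = 8/3.
h''(8/3) has the same sign as 3 > 0, so this is a local minimum.
h(8/3) = (-3)·e^(-8/3) ≈ -0.2085.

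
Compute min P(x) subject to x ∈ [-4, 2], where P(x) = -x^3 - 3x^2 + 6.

-14

The derivative is -3x^2 - 6x, which vanishes at x = -2 and x = 0.
Evaluating at the critical points and endpoints: P(-4) = 22; P(-2) = 2; P(0) = 6; P(2) = -14.
So the minimum is P(2) = -14.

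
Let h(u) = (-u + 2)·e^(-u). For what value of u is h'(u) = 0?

3

Differentiating with the product rule gives h'(u) = (u - 3)·e^(-u). Since e^(-u) > 0, the only critical point is u = 3.
h''(3) has the same sign as 1 > 0, so this is a local minimum.
h(3) = (-1)·e^(-3) ≈ -0.0498.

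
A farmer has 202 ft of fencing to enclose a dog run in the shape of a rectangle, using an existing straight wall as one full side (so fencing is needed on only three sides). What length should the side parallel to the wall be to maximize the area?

101

Let the sides perpendicular to the wall have length x and the parallel side y, so 2x + y = 202 and the area is A = xy = x(202 − 2x).
A'(x) = 202 − 4x = 0 gives x = 101/2, and A''(x) = −4 < 0 confirms a maximum.
Then y = 202 − 2·101/2 = 101 and A = 10201/2.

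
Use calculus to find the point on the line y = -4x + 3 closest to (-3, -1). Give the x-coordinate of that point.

Minimize D(x)^2 = (x + 3)^2 + (-4x + 4)^2.
d/dx[D^2] = 2(x + 3) + 2·(-4)·(-4x + 4) = 0 ⇒ x = 13/17.
Then y = -1/17 and the distance is √(256/17) ≈ 3.8806.

13/17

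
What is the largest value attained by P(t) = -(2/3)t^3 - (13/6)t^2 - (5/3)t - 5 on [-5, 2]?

65/2

P'(t) = -2t^2 - (13/3)t - 5/3, which vanishes at t = -5/3 and t = -1/2.
Compare values at every candidate in [-5, 2]: P(-5) = 65/2; P(-5/3) = -835/162; P(-1/2) = -37/8; P(2) = -67/3.
Hence the absolute maximum is 65/2 at t = -5.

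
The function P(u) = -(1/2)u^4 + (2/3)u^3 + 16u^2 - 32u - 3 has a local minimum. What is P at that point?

P'(u) = -2u^3 + 2u^2 + 32u - 32 = 0 at u = -4, 1, 4.
Since P''(u) = -6u^2 + 4u + 32, we get P''(-4) = -80 < 0 ⇒ local maximum; P''(1) = 30 > 0 ⇒ local minimum; P''(4) = -48 < 0 ⇒ local maximum.
The local minimum is P(1) = -113/6.

-113/6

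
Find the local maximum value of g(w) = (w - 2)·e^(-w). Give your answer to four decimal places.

By the product rule, g'(w) = (-w + 3)·e^(-w). Since e^(-w) > 0, the only critical point is w = 3.
g''(3) has the same sign as -1 < 0, so this is a local maximum.
g(3) = (1)·e^(-3) ≈ 0.0498.

0.0498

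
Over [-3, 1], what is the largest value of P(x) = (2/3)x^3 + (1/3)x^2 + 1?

The derivative is 2x^2 + (2/3)x, which vanishes at x = -1/3 and x = 0.
Evaluating at the critical points and endpoints: P(-3) = -14, P(-1/3) = 82/81, P(0) = 1, P(1) = 2.
The maximum over the interval is 2, attained at x = 1.

2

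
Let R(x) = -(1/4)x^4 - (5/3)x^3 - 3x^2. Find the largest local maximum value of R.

R'(x) = -x^3 - 5x^2 - 6x = 0 at x = -3, -2, 0.
R''(x) = -3x^2 - 10x - 6. R''(-3) = -3 < 0 ⇒ local maximum; R''(-2) = 2 > 0 ⇒ local minimum; R''(0) = -6 < 0 ⇒ local maximum.
So the largest local maximum value is R(0) = 0.

0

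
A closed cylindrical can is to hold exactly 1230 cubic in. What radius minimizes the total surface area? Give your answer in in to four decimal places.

With radius r and height h, πr²h = 1230 so h = 1230/(πr²), and S(r) = 2πr² + 2πrh = 2πr² + 2·1230/r.
S'(r) = 4πr − 2·1230/r² = 0 ⇒ r³ = 1230/(2π), so r ≈ 5.8064 and h = 2r ≈ 11.6128.
S''(r) = 4π + 4·1230/r³ > 0, so this is the minimum; S ≈ 635.5035.

5.8064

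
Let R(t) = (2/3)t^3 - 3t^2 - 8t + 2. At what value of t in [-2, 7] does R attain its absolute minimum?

R'(t) = 2t^2 - 6t - 8, which vanishes at t = -1 and t = 4.
Evaluating at the critical points and endpoints: R(-2) = 2/3,  R(-1) = 19/3,  R(4) = -106/3,  R(7) = 83/3.
So the minimum is R(4) = -106/3.

4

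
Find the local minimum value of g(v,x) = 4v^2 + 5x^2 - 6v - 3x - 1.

-37/10

∂g/∂v = 8v - 6 = 0 and ∂g/∂x = 10x - 3 = 0, so (v, x) = (3/4, 3/10).
The Hessian has g_{vv} = 8, g_{xx} = 10, g_{vx} = 0, giving D = 80 > 0 with g_{vv} > 0, so the point is a local minimum.
g(3/4, 3/10) = -37/10.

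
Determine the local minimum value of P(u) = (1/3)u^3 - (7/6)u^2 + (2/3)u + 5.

13/3

P'(u) = u^2 - (7/3)u + 2/3. Setting P'(u) = 0 gives u ∈ {1/3, 2}.
P''(u) = 2u - 7/3. P''(1/3) = -5/3 < 0 ⇒ local maximum; P''(2) = 5/3 > 0 ⇒ local minimum.
Thus P has its local minimum at u = 2, with value 13/3.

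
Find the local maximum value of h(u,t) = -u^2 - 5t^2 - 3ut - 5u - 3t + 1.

∂h/∂u = -2u - 3t - 5 = 0 and ∂h/∂t = -3u - 10t - 3 = 0, so (u, t) = (-41/11, 9/11).
The Hessian has h_{uu} = -2, h_{tt} = -10, h_{ut} = -3, giving D = 11 > 0 with h_{uu} < 0, so the point is a local maximum.
h(-41/11, 9/11) = 100/11.

100/11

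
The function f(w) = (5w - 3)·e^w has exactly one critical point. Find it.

f'(w) = 5·e^w + (5w - 3)·1·e^w = (5w + 2)·e^w. Since e^w > 0, the only critical point is w = -2/5.
f''(-2/5) has the same sign as 5 > 0, so this is a local minimum.
f(-2/5) = (-5)·e^(-2/5) ≈ -3.3516.

-2/5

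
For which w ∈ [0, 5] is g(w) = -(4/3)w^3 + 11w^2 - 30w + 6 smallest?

g'(w) = -4w^2 + 22w - 30, which vanishes at w = 5/2 and w = 3.
Evaluating at the critical points and endpoints: g(0) = 6,  g(5/2) = -253/12,  g(3) = -21,  g(5) = -107/3.
The minimum over the interval is -107/3, attained at w = 5.

5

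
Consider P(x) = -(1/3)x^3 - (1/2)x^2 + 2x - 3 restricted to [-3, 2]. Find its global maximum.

Differentiating, P'(x) = -x^2 - x + 2; which vanishes at x = -2 and x = 1.
Evaluating at the critical points and endpoints: P(-3) = -9/2, P(-2) = -19/3, P(1) = -11/6, P(2) = -11/3.
Hence the absolute maximum is -11/6 at x = 1.

-11/6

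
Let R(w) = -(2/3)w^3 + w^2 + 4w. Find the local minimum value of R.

-7/3

R'(w) = -2w^2 + 2w + 4 = 0 at w = -1, 2.
R''(w) = -4w + 2. R''(-1) = 6 > 0 ⇒ local minimum; R''(2) = -6 < 0 ⇒ local maximum.
Thus R has its local minimum at w = -1, with value -7/3.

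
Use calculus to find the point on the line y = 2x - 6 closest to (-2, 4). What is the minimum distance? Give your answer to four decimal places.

6.2610

Minimize D(x)^2 = (x + 2)^2 + (2x - 10)^2.
d/dx[D^2] = 2(x + 2) + 2·2·(2x - 10) = 0 ⇒ x = 18/5.
Then y = 6/5 and the distance is √(196/5) ≈ 6.2610.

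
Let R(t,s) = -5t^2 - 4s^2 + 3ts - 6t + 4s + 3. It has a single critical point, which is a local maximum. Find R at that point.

365/71

∂R/∂t = -10t + 3s - 6 = 0 and ∂R/∂s = 3t - 8s + 4 = 0, so (t, s) = (-36/71, 22/71).
The Hessian has R_{tt} = -10, R_{ss} = -8, R_{ts} = 3, giving D = 71 > 0 with R_{tt} < 0, so the point is a local maximum.
R(-36/71, 22/71) = 365/71.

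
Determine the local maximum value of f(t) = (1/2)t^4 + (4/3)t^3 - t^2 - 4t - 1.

7/6

Critical points: f'(t) = 2t^3 + 4t^2 - 2t - 4 vanishes at t = -2, -1, 1.
Since f''(t) = 6t^2 + 8t - 2, we get f''(-2) = 6 > 0 ⇒ local minimum; f''(-1) = -4 < 0 ⇒ local maximum; f''(1) = 12 > 0 ⇒ local minimum.
Thus f has its local maximum at t = -1, with value 7/6.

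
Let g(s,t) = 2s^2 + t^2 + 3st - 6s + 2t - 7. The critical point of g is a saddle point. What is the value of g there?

73

∂g/∂s = 4s + 3t - 6 = 0 and ∂g/∂t = 3s + 2t + 2 = 0, so (s, t) = (-18, 26).
The Hessian has g_{ss} = 4, g_{tt} = 2, g_{st} = 3, giving D = -1 < 0, so the point is a saddle point.
g(-18, 26) = 73.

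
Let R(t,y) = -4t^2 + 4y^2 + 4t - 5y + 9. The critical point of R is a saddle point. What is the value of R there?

∂R/∂t = -8t + 4 = 0 and ∂R/∂y = 8y - 5 = 0, so (t, y) = (1/2, 5/8).
The Hessian has R_{tt} = -8, R_{yy} = 8, R_{ty} = 0, giving D = -64 < 0, so the point is a saddle point.
R(1/2, 5/8) = 135/16.

135/16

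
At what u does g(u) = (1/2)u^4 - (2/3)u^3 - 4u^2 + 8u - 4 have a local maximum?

1

g'(u) = 2u^3 - 2u^2 - 8u + 8 = 0 at u = -2, 1, 2.
Since g''(u) = 6u^2 - 4u - 8, we get g''(-2) = 24 > 0 ⇒ local minimum; g''(1) = -6 < 0 ⇒ local maximum; g''(2) = 8 > 0 ⇒ local minimum.
The local maximum is g(1) = -1/6.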